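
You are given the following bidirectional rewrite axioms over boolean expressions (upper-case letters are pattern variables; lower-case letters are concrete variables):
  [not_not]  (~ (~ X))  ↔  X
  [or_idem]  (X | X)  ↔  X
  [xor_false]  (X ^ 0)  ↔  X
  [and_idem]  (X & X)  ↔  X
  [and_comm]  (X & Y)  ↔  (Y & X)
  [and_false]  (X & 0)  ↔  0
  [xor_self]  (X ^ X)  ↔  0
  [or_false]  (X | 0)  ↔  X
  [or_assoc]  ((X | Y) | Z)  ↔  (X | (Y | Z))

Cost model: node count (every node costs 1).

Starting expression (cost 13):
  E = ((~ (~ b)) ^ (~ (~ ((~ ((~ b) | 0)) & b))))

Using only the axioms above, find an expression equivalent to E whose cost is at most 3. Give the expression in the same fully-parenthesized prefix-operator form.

(1) (~ (~ ((~ ((~ b) | 0)) & b)))  =[not_not →]=  ((~ ((~ b) | 0)) & b)    ⊢ ((~ (~ b)) ^ ((~ ((~ b) | 0)) & b))
(2) ((~ b) | 0)  =[or_false →]=  (~ b)    ⊢ ((~ (~ b)) ^ ((~ (~ b)) & b))
(3) (~ (~ b))  =[not_not →]=  b    ⊢ ((~ (~ b)) ^ (b & b))
(4) (b & b)  =[and_idem →]=  b    ⊢ ((~ (~ b)) ^ b)
(5) (~ (~ b))  =[not_not →]=  b    ⊢ cost 3, within 3

(b ^ b)   [cost 3]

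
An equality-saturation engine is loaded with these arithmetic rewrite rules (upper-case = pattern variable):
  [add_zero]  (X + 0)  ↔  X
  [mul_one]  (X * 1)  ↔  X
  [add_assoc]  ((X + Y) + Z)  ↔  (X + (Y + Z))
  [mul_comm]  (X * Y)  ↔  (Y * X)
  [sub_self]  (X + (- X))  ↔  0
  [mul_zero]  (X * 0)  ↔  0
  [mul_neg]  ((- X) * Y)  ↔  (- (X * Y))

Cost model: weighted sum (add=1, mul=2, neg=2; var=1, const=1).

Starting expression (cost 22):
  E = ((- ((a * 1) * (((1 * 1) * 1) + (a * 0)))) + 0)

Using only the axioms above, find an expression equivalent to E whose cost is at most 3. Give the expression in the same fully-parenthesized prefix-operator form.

(- a)   [cost 3]

step 1: mul_one (→) rewrites (1 * 1) into 1, now ((- ((a * 1) * ((1 * 1) + (a * 0)))) + 0)
step 2: mul_zero (→) rewrites (a * 0) into 0, now ((- ((a * 1) * ((1 * 1) + 0))) + 0)
step 3: add_zero (→) rewrites ((1 * 1) + 0) into (1 * 1), now ((- ((a * 1) * (1 * 1))) + 0)
step 4: mul_one (→) rewrites (1 * 1) into 1, now ((- ((a * 1) * 1)) + 0)
step 5: mul_one (→) rewrites ((a * 1) * 1) into (a * 1), now ((- (a * 1)) + 0)
step 6: add_zero (→) rewrites ((- (a * 1)) + 0) into (- (a * 1))
step 7: mul_one (→) rewrites (a * 1) into a, reaching cost 3 (bound 3)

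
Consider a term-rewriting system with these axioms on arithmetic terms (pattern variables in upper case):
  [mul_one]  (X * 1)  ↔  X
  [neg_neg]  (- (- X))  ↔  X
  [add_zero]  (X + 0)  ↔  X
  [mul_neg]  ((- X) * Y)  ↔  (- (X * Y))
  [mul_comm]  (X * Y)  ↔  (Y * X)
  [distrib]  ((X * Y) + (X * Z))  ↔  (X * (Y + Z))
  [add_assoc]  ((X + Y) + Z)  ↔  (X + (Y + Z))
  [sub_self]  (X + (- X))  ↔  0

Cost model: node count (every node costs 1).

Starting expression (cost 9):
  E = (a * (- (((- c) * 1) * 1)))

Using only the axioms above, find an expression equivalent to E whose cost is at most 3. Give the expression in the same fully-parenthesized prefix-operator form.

(a * c)   [cost 3]

(1) ((- c) * 1)  =[mul_one →]=  (- c)    ⊢ (a * (- ((- c) * 1)))
(2) ((- c) * 1)  =[mul_one →]=  (- c)    ⊢ (a * (- (- c)))
(3) (- (- c))  =[neg_neg →]=  c    ⊢ cost 3, within 3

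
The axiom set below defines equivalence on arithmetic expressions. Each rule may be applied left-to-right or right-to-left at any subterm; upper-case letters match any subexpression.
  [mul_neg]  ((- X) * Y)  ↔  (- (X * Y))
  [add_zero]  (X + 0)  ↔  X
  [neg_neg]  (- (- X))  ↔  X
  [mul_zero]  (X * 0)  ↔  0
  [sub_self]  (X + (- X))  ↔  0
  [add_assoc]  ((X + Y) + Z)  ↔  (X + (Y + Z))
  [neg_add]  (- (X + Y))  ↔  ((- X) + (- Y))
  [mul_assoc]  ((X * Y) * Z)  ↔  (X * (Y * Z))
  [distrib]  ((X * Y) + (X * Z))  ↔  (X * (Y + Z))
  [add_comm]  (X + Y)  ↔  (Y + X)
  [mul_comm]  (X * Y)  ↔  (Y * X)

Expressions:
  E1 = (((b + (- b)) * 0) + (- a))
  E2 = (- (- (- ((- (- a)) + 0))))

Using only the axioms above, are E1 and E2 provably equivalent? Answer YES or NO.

step 1: sub_self (→) rewrites (b + (- b)) into 0, now ((0 * 0) + (- a))
step 2: mul_zero (→) rewrites (0 * 0) into 0, now (0 + (- a))
step 3: add_comm (→) rewrites (0 + (- a)) into ((- a) + 0)
step 4: add_zero (→) rewrites ((- a) + 0) into (- a)
step 5: add_zero (←) rewrites a into (a + 0), now (- (a + 0))
step 6: neg_neg (←) rewrites (a + 0) into (- (- (a + 0))), now (- (- (- (a + 0))))
step 7: neg_neg (←) rewrites a into (- (- a)), which is E2

YES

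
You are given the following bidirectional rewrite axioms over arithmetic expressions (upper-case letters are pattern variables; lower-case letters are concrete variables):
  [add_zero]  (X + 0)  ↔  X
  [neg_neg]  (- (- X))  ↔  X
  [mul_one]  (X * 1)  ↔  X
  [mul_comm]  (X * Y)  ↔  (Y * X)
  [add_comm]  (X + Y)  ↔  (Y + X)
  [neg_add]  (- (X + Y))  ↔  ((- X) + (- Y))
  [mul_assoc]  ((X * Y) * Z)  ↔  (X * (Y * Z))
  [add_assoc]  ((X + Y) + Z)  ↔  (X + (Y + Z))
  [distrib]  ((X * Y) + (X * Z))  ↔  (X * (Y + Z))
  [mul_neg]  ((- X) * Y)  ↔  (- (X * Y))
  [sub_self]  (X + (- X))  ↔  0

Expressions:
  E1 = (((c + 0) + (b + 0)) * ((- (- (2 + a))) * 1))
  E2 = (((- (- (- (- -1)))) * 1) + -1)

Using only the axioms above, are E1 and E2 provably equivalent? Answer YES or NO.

All listed rules preserve value, hence provable equivalence implies equal values everywhere; look for a separating assignment.
a=0, b=0, c=0 gives E1 ↦ 0, E2 ↦ -2; values differ ⇒ not provably equivalent.

NO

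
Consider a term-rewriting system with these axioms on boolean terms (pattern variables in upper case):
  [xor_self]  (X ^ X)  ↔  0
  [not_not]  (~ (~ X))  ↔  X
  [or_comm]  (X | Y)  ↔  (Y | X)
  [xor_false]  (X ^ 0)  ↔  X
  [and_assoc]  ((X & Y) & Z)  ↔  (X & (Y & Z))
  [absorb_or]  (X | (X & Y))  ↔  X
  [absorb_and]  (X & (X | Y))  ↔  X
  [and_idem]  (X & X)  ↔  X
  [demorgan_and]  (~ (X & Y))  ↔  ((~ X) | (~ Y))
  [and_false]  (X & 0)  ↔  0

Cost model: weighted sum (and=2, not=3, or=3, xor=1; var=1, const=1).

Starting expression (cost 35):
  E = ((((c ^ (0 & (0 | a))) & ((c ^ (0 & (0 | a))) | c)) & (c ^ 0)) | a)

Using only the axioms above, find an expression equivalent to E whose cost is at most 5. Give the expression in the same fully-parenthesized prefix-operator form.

(1) ((c ^ (0 & (0 | a))) & ((c ^ (0 & (0 | a))) | c))  =[absorb_and →]=  (c ^ (0 & (0 | a)))    ⊢ (((c ^ (0 & (0 | a))) & (c ^ 0)) | a)
(2) (0 & (0 | a))  =[absorb_and →]=  0    ⊢ (((c ^ 0) & (c ^ 0)) | a)
(3) ((c ^ 0) & (c ^ 0))  =[and_idem →]=  (c ^ 0)    ⊢ ((c ^ 0) | a)
(4) (c ^ 0)  =[xor_false →]=  c    ⊢ cost 5, within 5

(c | a)   [cost 5]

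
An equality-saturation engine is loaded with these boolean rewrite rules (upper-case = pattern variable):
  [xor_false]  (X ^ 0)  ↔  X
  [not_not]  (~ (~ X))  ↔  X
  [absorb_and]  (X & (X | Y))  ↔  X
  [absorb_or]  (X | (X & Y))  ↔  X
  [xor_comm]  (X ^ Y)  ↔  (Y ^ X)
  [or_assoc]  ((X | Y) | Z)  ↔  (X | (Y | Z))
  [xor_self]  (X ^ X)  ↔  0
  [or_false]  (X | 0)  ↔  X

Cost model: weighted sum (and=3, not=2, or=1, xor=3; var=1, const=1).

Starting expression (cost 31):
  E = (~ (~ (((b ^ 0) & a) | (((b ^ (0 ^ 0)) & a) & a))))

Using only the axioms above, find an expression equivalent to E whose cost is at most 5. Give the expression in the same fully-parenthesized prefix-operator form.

1. [not_not →] (~ (~ (((b ^ 0) & a) | (((b ^ (0 ^ 0)) & a) & a))))  →  (((b ^ 0) & a) | (((b ^ (0 ^ 0)) & a) & a))
2. [xor_self →] (0 ^ 0)  →  0;  E = (((b ^ 0) & a) | (((b ^ 0) & a) & a))
3. [absorb_or →] (((b ^ 0) & a) | (((b ^ 0) & a) & a))  →  ((b ^ 0) & a)
4. [xor_false →] (b ^ 0)  →  b;  cost 5 ≤ 5, done

(b & a)   [cost 5]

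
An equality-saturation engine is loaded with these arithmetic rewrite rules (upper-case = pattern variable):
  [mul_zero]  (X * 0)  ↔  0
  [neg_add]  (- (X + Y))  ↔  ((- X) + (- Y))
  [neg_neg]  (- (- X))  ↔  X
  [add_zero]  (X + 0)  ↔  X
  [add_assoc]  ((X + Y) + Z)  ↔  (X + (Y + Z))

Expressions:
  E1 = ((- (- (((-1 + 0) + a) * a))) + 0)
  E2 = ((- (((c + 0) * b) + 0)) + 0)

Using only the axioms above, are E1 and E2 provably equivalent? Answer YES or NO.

NO

All listed rules preserve value, hence provable equivalence implies equal values everywhere; look for a separating assignment.
a=0, b=1, c=1 gives E1 ↦ 0, E2 ↦ -1; values differ ⇒ not provably equivalent.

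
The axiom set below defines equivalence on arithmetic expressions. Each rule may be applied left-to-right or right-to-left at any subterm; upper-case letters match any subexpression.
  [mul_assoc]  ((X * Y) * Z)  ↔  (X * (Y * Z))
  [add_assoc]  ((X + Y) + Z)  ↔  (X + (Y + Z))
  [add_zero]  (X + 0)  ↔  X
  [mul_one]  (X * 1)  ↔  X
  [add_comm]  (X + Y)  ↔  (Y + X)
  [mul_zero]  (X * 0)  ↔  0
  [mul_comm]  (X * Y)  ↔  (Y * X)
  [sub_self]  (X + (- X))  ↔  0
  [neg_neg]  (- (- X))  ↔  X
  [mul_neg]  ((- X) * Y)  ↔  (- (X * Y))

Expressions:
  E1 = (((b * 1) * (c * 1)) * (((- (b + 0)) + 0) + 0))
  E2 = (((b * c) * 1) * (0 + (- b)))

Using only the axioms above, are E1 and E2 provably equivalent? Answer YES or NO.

YES

(1) (b + 0)  =[add_zero →]=  b    ⊢ (((b * 1) * (c * 1)) * (((- b) + 0) + 0))
(2) (((- b) + 0) + 0)  =[add_zero →]=  ((- b) + 0)    ⊢ (((b * 1) * (c * 1)) * ((- b) + 0))
(3) (c * 1)  =[mul_one →]=  c    ⊢ (((b * 1) * c) * ((- b) + 0))
(4) (b * 1)  =[mul_one →]=  b    ⊢ ((b * c) * ((- b) + 0))
(5) ((- b) + 0)  =[add_zero →]=  (- b)    ⊢ ((b * c) * (- b))
(6) (b * c)  =[mul_one ←]=  ((b * c) * 1)    ⊢ (((b * c) * 1) * (- b))
(7) (- b)  =[add_zero ←]=  ((- b) + 0)    ⊢ (((b * c) * 1) * ((- b) + 0))
(8) ((- b) + 0)  =[add_comm →]=  (0 + (- b))    ⊢ E2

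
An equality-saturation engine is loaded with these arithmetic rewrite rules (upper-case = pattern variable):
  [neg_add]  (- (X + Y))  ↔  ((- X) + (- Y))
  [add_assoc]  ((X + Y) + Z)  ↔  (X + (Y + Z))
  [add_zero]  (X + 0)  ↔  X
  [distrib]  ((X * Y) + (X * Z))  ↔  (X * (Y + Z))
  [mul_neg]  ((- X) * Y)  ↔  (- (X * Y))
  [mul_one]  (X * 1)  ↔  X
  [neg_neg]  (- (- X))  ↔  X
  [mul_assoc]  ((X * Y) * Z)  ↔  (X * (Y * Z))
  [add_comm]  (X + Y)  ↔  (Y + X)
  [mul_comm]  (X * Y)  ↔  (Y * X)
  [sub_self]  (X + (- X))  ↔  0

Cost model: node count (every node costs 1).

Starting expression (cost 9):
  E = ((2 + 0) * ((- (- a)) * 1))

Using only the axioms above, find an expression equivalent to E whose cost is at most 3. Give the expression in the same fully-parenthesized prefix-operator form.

(2 * a)   [cost 3]

(1) ((- (- a)) * 1)  =[mul_one →]=  (- (- a))    ⊢ ((2 + 0) * (- (- a)))
(2) (- (- a))  =[neg_neg →]=  a    ⊢ ((2 + 0) * a)
(3) (2 + 0)  =[add_zero →]=  2    ⊢ cost 3, within 3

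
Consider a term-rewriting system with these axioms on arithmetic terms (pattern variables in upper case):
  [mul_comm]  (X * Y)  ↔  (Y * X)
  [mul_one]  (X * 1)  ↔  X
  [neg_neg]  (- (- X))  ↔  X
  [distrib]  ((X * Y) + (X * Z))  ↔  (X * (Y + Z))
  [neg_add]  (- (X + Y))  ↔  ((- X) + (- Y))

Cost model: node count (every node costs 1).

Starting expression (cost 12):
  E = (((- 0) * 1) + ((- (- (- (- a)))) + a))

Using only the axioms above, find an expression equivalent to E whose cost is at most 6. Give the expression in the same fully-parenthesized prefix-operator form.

((- 0) + (a + a))   [cost 6]

step 1: neg_neg (→) rewrites (- (- a)) into a, now (((- 0) * 1) + ((- (- a)) + a))
step 2: mul_one (→) rewrites ((- 0) * 1) into (- 0), now ((- 0) + ((- (- a)) + a))
step 3: neg_neg (→) rewrites (- (- a)) into a, reaching cost 6 (bound 6)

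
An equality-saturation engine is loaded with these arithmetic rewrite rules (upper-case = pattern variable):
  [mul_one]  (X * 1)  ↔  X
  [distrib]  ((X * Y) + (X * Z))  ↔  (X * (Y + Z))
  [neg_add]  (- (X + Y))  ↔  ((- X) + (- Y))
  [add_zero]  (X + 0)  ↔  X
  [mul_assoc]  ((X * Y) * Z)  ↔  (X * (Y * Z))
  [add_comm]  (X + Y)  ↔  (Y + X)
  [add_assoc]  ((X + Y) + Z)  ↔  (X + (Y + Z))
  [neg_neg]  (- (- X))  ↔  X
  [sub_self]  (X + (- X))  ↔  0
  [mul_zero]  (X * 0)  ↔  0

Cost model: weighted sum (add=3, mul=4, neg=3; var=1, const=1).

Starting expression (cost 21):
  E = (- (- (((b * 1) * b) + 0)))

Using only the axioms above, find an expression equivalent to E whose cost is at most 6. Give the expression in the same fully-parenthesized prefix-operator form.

(1) (((b * 1) * b) + 0)  =[add_zero →]=  ((b * 1) * b)    ⊢ (- (- ((b * 1) * b)))
(2) (- (- ((b * 1) * b)))  =[neg_neg →]=  ((b * 1) * b)
(3) (b * 1)  =[mul_one →]=  b    ⊢ cost 6, within 6

(b * b)   [cost 6]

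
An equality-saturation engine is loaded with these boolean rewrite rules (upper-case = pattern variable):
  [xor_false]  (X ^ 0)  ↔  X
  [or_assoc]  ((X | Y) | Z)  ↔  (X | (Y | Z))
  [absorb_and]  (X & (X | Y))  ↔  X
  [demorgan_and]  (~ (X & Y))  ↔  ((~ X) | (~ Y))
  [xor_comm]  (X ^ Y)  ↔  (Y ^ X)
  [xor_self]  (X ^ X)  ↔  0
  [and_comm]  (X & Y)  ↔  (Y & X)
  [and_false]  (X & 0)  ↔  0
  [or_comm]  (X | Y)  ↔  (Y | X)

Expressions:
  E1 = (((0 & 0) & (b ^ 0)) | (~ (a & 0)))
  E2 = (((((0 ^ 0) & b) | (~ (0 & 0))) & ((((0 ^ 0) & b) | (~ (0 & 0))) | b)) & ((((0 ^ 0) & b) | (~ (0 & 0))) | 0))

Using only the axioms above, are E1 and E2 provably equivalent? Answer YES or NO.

1. [and_false →] (0 & 0)  →  0;  E1 = ((0 & (b ^ 0)) | (~ (a & 0)))
2. [xor_false →] (b ^ 0)  →  b;  E1 = ((0 & b) | (~ (a & 0)))
3. [and_false →] (a & 0)  →  0;  E1 = ((0 & b) | (~ 0))
4. [xor_false ←] 0  →  (0 ^ 0);  E1 = (((0 ^ 0) & b) | (~ 0))
5. [and_false ←] 0  →  (0 & 0);  E1 = (((0 ^ 0) & b) | (~ (0 & 0)))
6. [absorb_and ←] (((0 ^ 0) & b) | (~ (0 & 0)))  →  ((((0 ^ 0) & b) | (~ (0 & 0))) & ((((0 ^ 0) & b) | (~ (0 & 0))) | 0))
7. [absorb_and ←] (((0 ^ 0) & b) | (~ (0 & 0)))  →  ((((0 ^ 0) & b) | (~ (0 & 0))) & ((((0 ^ 0) & b) | (~ (0 & 0))) | b));  this is E2

YES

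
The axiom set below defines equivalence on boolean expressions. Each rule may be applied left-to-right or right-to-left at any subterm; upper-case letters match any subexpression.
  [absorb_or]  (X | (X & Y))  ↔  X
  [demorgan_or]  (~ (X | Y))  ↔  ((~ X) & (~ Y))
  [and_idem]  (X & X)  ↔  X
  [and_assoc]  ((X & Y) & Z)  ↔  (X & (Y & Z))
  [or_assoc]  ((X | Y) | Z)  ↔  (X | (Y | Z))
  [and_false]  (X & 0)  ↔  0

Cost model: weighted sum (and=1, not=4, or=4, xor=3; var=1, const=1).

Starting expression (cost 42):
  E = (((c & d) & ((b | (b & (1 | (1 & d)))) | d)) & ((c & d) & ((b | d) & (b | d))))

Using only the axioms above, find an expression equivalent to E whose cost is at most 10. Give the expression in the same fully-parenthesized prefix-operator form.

1. [absorb_or →] (1 | (1 & d))  →  1;  E = (((c & d) & ((b | (b & 1)) | d)) & ((c & d) & ((b | d) & (b | d))))
2. [and_idem →] ((b | d) & (b | d))  →  (b | d);  E = (((c & d) & ((b | (b & 1)) | d)) & ((c & d) & (b | d)))
3. [absorb_or →] (b | (b & 1))  →  b;  E = (((c & d) & (b | d)) & ((c & d) & (b | d)))
4. [and_idem →] (((c & d) & (b | d)) & ((c & d) & (b | d)))  →  ((c & d) & (b | d));  cost 10 ≤ 10, done

((c & d) & (b | d))   [cost 10]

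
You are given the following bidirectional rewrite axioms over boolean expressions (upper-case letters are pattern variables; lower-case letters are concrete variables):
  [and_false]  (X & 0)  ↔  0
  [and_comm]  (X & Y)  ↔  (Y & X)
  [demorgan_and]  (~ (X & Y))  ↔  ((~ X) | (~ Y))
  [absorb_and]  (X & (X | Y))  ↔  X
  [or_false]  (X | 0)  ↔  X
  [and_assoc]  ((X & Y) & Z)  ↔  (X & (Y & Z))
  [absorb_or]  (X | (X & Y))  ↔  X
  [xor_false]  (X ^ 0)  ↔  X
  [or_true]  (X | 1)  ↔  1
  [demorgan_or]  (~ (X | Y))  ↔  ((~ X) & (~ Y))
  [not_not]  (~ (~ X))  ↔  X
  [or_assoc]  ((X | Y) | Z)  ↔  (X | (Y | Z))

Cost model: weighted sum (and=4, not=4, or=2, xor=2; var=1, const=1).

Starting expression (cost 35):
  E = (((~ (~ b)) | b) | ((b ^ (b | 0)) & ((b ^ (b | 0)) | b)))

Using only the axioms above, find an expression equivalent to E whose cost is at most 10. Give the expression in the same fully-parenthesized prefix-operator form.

((b | b) | (b ^ b))   [cost 10]

step 1: absorb_and (→) rewrites ((b ^ (b | 0)) & ((b ^ (b | 0)) | b)) into (b ^ (b | 0)), now (((~ (~ b)) | b) | (b ^ (b | 0)))
step 2: not_not (→) rewrites (~ (~ b)) into b, now ((b | b) | (b ^ (b | 0)))
step 3: or_false (→) rewrites (b | 0) into b, reaching cost 10 (bound 10)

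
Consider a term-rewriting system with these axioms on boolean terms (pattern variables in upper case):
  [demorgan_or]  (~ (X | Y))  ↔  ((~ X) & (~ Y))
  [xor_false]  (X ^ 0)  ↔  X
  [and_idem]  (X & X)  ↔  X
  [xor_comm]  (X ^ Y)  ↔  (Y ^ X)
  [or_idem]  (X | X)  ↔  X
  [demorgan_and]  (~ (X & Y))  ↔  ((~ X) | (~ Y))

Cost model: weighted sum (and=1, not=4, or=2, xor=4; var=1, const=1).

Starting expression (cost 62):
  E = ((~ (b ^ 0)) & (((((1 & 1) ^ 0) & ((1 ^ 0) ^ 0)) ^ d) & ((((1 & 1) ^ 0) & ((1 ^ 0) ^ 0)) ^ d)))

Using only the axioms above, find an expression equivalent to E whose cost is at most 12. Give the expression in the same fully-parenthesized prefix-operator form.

(1) (((((1 & 1) ^ 0) & ((1 ^ 0) ^ 0)) ^ d) & ((((1 & 1) ^ 0) & ((1 ^ 0) ^ 0)) ^ d))  =[and_idem →]=  ((((1 & 1) ^ 0) & ((1 ^ 0) ^ 0)) ^ d)    ⊢ ((~ (b ^ 0)) & ((((1 & 1) ^ 0) & ((1 ^ 0) ^ 0)) ^ d))
(2) (1 & 1)  =[and_idem →]=  1    ⊢ ((~ (b ^ 0)) & (((1 ^ 0) & ((1 ^ 0) ^ 0)) ^ d))
(3) (1 ^ 0)  =[xor_false →]=  1    ⊢ ((~ (b ^ 0)) & (((1 ^ 0) & (1 ^ 0)) ^ d))
(4) ((1 ^ 0) & (1 ^ 0))  =[and_idem →]=  (1 ^ 0)    ⊢ ((~ (b ^ 0)) & ((1 ^ 0) ^ d))
(5) (1 ^ 0)  =[xor_false →]=  1    ⊢ ((~ (b ^ 0)) & (1 ^ d))
(6) (b ^ 0)  =[xor_false →]=  b    ⊢ cost 12, within 12

((~ b) & (1 ^ d))   [cost 12]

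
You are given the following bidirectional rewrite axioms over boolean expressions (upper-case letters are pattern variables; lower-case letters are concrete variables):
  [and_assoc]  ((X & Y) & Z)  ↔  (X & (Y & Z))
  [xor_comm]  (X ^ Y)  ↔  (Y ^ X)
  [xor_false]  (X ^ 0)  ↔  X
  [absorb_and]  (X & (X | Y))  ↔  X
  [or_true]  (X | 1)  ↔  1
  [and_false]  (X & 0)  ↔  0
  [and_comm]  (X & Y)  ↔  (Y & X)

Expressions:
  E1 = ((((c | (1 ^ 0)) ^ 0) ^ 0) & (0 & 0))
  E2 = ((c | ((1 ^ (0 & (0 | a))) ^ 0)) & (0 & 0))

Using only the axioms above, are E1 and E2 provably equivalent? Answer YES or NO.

YES

(1) (1 ^ 0)  =[xor_false →]=  1    ⊢ ((((c | 1) ^ 0) ^ 0) & (0 & 0))
(2) (((c | 1) ^ 0) ^ 0)  =[xor_false →]=  ((c | 1) ^ 0)    ⊢ (((c | 1) ^ 0) & (0 & 0))
(3) ((c | 1) ^ 0)  =[xor_false →]=  (c | 1)    ⊢ ((c | 1) & (0 & 0))
(4) 1  =[xor_false ←]=  (1 ^ 0)    ⊢ ((c | (1 ^ 0)) & (0 & 0))
(5) (1 ^ 0)  =[xor_false ←]=  ((1 ^ 0) ^ 0)    ⊢ ((c | ((1 ^ 0) ^ 0)) & (0 & 0))
(6) 0  =[absorb_and ←]=  (0 & (0 | a))    ⊢ E2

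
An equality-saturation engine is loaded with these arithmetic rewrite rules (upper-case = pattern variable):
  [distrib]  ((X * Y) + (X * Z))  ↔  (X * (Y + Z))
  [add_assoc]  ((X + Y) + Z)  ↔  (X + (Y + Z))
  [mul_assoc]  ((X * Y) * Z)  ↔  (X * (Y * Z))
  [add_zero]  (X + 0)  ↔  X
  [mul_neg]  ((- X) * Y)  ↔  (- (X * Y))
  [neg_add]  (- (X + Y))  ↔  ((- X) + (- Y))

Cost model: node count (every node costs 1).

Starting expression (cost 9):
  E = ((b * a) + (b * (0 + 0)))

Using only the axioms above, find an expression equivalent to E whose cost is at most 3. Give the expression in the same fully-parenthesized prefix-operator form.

(b * a)   [cost 3]

1. [distrib →] ((b * a) + (b * (0 + 0)))  →  (b * (a + (0 + 0)))
2. [add_zero →] (0 + 0)  →  0;  E = (b * (a + 0))
3. [add_zero →] (a + 0)  →  a;  cost 3 ≤ 3, done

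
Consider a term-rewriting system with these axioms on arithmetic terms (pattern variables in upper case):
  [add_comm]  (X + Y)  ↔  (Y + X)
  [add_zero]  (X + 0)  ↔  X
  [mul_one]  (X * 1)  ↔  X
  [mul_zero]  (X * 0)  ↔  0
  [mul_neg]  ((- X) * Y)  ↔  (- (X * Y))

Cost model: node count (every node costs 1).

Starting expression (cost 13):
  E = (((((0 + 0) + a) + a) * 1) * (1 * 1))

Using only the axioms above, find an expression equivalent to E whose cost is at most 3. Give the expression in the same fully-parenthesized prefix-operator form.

(a + a)   [cost 3]

step 1: add_zero (→) rewrites (0 + 0) into 0, now ((((0 + a) + a) * 1) * (1 * 1))
step 2: add_comm (→) rewrites (0 + a) into (a + 0), now ((((a + 0) + a) * 1) * (1 * 1))
step 3: mul_one (→) rewrites (1 * 1) into 1, now ((((a + 0) + a) * 1) * 1)
step 4: add_zero (→) rewrites (a + 0) into a, now (((a + a) * 1) * 1)
step 5: mul_one (→) rewrites ((a + a) * 1) into (a + a), now ((a + a) * 1)
step 6: mul_one (→) rewrites ((a + a) * 1) into (a + a), reaching cost 3 (bound 3)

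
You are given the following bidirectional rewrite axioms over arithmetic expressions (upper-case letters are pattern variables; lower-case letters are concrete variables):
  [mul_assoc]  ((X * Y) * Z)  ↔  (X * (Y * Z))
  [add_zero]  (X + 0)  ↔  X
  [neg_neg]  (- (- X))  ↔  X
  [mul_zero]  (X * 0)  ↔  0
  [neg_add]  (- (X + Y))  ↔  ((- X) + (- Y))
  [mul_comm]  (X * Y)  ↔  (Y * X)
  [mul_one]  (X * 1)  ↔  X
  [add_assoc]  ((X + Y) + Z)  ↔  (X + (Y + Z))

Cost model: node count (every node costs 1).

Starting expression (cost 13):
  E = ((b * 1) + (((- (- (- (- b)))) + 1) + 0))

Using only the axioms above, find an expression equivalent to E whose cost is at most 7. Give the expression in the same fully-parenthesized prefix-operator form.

1. [neg_neg →] (- (- (- (- b))))  →  (- (- b));  E = ((b * 1) + (((- (- b)) + 1) + 0))
2. [add_zero →] (((- (- b)) + 1) + 0)  →  ((- (- b)) + 1);  E = ((b * 1) + ((- (- b)) + 1))
3. [neg_neg →] (- (- b))  →  b;  cost 7 ≤ 7, done

((b * 1) + (b + 1))   [cost 7]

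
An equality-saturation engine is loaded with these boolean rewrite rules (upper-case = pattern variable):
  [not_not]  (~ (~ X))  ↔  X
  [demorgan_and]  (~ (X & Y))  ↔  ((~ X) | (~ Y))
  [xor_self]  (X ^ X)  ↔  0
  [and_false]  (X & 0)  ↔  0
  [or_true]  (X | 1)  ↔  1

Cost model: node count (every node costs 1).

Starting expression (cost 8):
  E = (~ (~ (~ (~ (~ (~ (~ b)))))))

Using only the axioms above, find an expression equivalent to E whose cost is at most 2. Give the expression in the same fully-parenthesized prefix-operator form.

(~ b)   [cost 2]

1. [not_not →] (~ (~ (~ (~ (~ b)))))  →  (~ (~ (~ b)));  E = (~ (~ (~ (~ (~ b)))))
2. [not_not →] (~ (~ (~ b)))  →  (~ b);  E = (~ (~ (~ b)))
3. [not_not →] (~ (~ (~ b)))  →  (~ b);  cost 2 ≤ 2, done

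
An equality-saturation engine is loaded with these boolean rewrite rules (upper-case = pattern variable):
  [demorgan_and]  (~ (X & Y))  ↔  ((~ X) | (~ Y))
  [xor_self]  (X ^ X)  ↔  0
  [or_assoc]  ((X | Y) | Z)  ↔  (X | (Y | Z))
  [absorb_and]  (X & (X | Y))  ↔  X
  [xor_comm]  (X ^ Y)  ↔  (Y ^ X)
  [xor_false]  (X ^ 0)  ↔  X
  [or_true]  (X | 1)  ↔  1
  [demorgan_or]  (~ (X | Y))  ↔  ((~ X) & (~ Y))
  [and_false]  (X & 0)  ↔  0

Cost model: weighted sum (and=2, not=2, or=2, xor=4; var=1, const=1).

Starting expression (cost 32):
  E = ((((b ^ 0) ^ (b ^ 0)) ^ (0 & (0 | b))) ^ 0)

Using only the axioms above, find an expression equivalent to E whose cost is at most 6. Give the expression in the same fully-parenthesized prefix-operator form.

(b ^ b)   [cost 6]

step 1: xor_false (→) rewrites ((((b ^ 0) ^ (b ^ 0)) ^ (0 & (0 | b))) ^ 0) into (((b ^ 0) ^ (b ^ 0)) ^ (0 & (0 | b)))
step 2: absorb_and (→) rewrites (0 & (0 | b)) into 0, now (((b ^ 0) ^ (b ^ 0)) ^ 0)
step 3: xor_false (→) rewrites (((b ^ 0) ^ (b ^ 0)) ^ 0) into ((b ^ 0) ^ (b ^ 0))
step 4: xor_false (→) rewrites (b ^ 0) into b, now ((b ^ 0) ^ b)
step 5: xor_false (→) rewrites (b ^ 0) into b, reaching cost 6 (bound 6)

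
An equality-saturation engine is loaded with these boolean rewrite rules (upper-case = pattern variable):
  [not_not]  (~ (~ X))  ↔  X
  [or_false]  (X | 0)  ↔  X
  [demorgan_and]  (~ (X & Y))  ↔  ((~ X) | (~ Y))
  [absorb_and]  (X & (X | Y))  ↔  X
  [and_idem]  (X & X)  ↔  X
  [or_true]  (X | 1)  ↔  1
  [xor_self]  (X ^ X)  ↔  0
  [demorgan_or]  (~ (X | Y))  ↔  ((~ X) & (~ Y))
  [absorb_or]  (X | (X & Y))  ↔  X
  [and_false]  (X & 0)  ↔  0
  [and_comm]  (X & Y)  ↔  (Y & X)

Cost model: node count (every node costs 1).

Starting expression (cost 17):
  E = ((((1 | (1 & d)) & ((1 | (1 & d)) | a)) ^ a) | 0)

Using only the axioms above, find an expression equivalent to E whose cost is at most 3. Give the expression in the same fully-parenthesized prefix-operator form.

(1 ^ a)   [cost 3]

(1) ((1 | (1 & d)) & ((1 | (1 & d)) | a))  =[absorb_and →]=  (1 | (1 & d))    ⊢ (((1 | (1 & d)) ^ a) | 0)
(2) (((1 | (1 & d)) ^ a) | 0)  =[or_false →]=  ((1 | (1 & d)) ^ a)
(3) (1 | (1 & d))  =[absorb_or →]=  1    ⊢ cost 3, within 3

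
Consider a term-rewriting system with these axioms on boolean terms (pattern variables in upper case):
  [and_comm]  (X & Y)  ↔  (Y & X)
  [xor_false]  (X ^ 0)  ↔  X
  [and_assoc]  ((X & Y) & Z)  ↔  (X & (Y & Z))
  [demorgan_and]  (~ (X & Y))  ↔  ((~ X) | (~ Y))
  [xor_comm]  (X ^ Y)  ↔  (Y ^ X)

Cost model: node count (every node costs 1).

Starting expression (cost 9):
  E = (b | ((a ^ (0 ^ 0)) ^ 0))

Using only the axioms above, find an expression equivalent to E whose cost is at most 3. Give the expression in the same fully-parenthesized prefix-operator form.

1. [xor_false →] (0 ^ 0)  →  0;  E = (b | ((a ^ 0) ^ 0))
2. [xor_false →] ((a ^ 0) ^ 0)  →  (a ^ 0);  E = (b | (a ^ 0))
3. [xor_false →] (a ^ 0)  →  a;  cost 3 ≤ 3, done

(b | a)   [cost 3]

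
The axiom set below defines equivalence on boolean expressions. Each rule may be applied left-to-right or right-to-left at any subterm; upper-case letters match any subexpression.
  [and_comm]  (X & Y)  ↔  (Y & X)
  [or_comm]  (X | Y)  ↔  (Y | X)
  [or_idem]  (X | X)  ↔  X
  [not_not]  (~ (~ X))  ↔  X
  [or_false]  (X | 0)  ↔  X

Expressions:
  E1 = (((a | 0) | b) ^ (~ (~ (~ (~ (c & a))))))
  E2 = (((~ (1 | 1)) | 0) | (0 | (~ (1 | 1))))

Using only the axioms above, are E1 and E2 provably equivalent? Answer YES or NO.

The axioms are sound identities: if E1 ↔* E2 then E1 and E2 evaluate identically under any assignment.
Under a=0, b=1, c=0: E1 evaluates to 1, E2 to 0. Distinct ⇒ no rewrite sequence connects them.

NO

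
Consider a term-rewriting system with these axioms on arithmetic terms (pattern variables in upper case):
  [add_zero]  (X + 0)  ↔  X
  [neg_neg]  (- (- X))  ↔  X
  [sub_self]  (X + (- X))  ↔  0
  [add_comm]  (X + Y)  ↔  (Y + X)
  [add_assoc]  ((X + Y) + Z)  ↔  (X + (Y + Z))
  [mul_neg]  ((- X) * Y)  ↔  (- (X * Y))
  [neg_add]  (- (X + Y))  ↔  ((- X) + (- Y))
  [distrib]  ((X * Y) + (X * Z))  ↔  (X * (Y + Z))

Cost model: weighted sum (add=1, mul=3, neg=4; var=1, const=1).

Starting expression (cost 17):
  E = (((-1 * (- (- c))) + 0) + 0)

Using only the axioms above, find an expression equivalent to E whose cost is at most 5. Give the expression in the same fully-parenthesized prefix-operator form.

1. [add_zero →] ((-1 * (- (- c))) + 0)  →  (-1 * (- (- c)));  E = ((-1 * (- (- c))) + 0)
2. [neg_neg →] (- (- c))  →  c;  E = ((-1 * c) + 0)
3. [add_zero →] ((-1 * c) + 0)  →  (-1 * c);  cost 5 ≤ 5, done

(-1 * c)   [cost 5]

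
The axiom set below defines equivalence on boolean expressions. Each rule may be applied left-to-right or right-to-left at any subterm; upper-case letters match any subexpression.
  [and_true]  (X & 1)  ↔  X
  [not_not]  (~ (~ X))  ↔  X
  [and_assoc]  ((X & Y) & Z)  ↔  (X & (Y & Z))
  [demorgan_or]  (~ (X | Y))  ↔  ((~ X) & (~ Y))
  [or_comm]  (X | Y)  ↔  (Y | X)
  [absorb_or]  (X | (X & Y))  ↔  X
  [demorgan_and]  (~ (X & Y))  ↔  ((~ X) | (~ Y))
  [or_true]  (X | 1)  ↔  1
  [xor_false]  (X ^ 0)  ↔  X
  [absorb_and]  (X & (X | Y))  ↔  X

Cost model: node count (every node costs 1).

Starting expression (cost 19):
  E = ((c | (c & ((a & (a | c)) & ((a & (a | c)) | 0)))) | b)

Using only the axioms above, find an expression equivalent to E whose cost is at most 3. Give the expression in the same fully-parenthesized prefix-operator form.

(1) ((a & (a | c)) & ((a & (a | c)) | 0))  =[absorb_and →]=  (a & (a | c))    ⊢ ((c | (c & (a & (a | c)))) | b)
(2) (a & (a | c))  =[absorb_and →]=  a    ⊢ ((c | (c & a)) | b)
(3) (c | (c & a))  =[absorb_or →]=  c    ⊢ cost 3, within 3

(c | b)   [cost 3]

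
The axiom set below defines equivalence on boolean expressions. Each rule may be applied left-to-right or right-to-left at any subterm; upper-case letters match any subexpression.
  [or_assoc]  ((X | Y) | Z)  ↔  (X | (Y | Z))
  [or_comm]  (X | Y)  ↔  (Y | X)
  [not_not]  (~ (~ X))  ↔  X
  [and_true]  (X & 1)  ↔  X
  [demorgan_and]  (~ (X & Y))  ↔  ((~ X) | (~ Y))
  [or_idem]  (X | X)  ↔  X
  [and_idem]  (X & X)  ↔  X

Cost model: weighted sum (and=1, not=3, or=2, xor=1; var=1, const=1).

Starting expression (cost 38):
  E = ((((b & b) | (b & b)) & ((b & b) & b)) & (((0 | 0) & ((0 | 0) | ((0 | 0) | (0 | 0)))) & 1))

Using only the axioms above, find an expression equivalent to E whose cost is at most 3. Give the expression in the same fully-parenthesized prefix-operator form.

(b & 0)   [cost 3]

(1) ((0 | 0) | (0 | 0))  =[or_idem →]=  (0 | 0)    ⊢ ((((b & b) | (b & b)) & ((b & b) & b)) & (((0 | 0) & ((0 | 0) | (0 | 0))) & 1))
(2) (b & b)  =[and_idem →]=  b    ⊢ ((((b & b) | (b & b)) & (b & b)) & (((0 | 0) & ((0 | 0) | (0 | 0))) & 1))
(3) ((b & b) | (b & b))  =[or_idem →]=  (b & b)    ⊢ (((b & b) & (b & b)) & (((0 | 0) & ((0 | 0) | (0 | 0))) & 1))
(4) ((0 | 0) | (0 | 0))  =[or_idem →]=  (0 | 0)    ⊢ (((b & b) & (b & b)) & (((0 | 0) & (0 | 0)) & 1))
(5) ((b & b) & (b & b))  =[and_idem →]=  (b & b)    ⊢ ((b & b) & (((0 | 0) & (0 | 0)) & 1))
(6) ((0 | 0) & (0 | 0))  =[and_idem →]=  (0 | 0)    ⊢ ((b & b) & ((0 | 0) & 1))
(7) (b & b)  =[and_idem →]=  b    ⊢ (b & ((0 | 0) & 1))
(8) (0 | 0)  =[or_idem →]=  0    ⊢ (b & (0 & 1))
(9) (0 & 1)  =[and_true →]=  0    ⊢ cost 3, within 3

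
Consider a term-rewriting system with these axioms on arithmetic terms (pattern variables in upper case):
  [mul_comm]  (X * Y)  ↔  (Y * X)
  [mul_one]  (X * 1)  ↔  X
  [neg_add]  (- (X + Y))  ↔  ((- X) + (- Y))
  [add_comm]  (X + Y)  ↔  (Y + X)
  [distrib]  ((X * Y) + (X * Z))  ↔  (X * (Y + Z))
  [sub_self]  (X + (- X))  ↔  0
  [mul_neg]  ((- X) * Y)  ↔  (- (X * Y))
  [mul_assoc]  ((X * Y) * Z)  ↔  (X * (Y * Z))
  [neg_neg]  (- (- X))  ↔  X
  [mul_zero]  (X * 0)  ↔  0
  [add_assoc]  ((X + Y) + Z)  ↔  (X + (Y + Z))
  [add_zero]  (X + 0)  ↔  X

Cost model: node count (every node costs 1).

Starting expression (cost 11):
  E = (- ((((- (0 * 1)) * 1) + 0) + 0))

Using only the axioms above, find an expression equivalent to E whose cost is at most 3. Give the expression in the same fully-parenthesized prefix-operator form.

(- (- 0))   [cost 3]

(1) (((- (0 * 1)) * 1) + 0)  =[add_zero →]=  ((- (0 * 1)) * 1)    ⊢ (- (((- (0 * 1)) * 1) + 0))
(2) (0 * 1)  =[mul_one →]=  0    ⊢ (- (((- 0) * 1) + 0))
(3) ((- 0) * 1)  =[mul_one →]=  (- 0)    ⊢ (- ((- 0) + 0))
(4) ((- 0) + 0)  =[add_zero →]=  (- 0)    ⊢ cost 3, within 3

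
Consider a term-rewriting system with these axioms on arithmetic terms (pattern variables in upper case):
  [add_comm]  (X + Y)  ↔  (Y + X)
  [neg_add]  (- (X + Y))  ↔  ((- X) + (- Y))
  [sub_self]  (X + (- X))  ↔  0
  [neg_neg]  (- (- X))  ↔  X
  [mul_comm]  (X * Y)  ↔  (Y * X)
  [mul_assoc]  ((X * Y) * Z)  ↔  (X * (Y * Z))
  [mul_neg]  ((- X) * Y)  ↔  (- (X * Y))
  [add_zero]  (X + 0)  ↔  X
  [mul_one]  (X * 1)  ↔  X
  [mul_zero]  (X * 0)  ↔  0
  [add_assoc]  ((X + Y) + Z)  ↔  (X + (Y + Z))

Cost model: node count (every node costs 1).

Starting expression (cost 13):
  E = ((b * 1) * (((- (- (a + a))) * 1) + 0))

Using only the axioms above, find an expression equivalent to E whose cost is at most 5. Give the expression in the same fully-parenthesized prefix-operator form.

((a + a) * b)   [cost 5]

step 1: mul_one (→) rewrites ((- (- (a + a))) * 1) into (- (- (a + a))), now ((b * 1) * ((- (- (a + a))) + 0))
step 2: add_zero (→) rewrites ((- (- (a + a))) + 0) into (- (- (a + a))), now ((b * 1) * (- (- (a + a))))
step 3: mul_comm (→) rewrites ((b * 1) * (- (- (a + a)))) into ((- (- (a + a))) * (b * 1))
step 4: mul_one (→) rewrites (b * 1) into b, now ((- (- (a + a))) * b)
step 5: neg_neg (→) rewrites (- (- (a + a))) into (a + a), reaching cost 5 (bound 5)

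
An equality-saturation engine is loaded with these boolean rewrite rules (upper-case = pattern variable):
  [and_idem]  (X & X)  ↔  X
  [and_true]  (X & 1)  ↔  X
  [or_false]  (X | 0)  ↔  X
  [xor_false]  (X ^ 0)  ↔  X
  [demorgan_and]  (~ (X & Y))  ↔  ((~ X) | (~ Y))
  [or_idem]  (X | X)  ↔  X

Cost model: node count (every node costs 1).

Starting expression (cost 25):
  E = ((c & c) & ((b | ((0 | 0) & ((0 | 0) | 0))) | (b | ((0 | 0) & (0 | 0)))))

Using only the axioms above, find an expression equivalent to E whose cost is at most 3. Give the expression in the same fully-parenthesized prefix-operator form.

(c & b)   [cost 3]

step 1: or_false (→) rewrites (0 | 0) into 0, now ((c & c) & ((b | ((0 | 0) & (0 | 0))) | (b | ((0 | 0) & (0 | 0)))))
step 2: or_idem (→) rewrites ((b | ((0 | 0) & (0 | 0))) | (b | ((0 | 0) & (0 | 0)))) into (b | ((0 | 0) & (0 | 0))), now ((c & c) & (b | ((0 | 0) & (0 | 0))))
step 3: and_idem (→) rewrites ((0 | 0) & (0 | 0)) into (0 | 0), now ((c & c) & (b | (0 | 0)))
step 4: or_idem (→) rewrites (0 | 0) into 0, now ((c & c) & (b | 0))
step 5: and_idem (→) rewrites (c & c) into c, now (c & (b | 0))
step 6: or_false (→) rewrites (b | 0) into b, reaching cost 3 (bound 3)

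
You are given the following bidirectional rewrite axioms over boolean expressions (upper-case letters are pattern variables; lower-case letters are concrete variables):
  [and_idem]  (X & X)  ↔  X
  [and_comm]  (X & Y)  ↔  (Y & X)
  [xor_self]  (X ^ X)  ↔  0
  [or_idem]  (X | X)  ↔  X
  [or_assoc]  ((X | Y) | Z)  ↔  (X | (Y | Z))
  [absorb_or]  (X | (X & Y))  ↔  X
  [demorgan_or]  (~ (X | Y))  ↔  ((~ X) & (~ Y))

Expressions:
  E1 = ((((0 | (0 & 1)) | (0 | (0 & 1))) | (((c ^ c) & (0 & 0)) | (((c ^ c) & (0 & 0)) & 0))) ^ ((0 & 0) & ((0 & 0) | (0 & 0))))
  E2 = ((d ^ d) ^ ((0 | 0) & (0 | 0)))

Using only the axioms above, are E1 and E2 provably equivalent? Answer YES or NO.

1. [absorb_or →] (((c ^ c) & (0 & 0)) | (((c ^ c) & (0 & 0)) & 0))  →  ((c ^ c) & (0 & 0));  E1 = ((((0 | (0 & 1)) | (0 | (0 & 1))) | ((c ^ c) & (0 & 0))) ^ ((0 & 0) & ((0 & 0) | (0 & 0))))
2. [or_idem →] ((0 | (0 & 1)) | (0 | (0 & 1)))  →  (0 | (0 & 1));  E1 = (((0 | (0 & 1)) | ((c ^ c) & (0 & 0))) ^ ((0 & 0) & ((0 & 0) | (0 & 0))))
3. [absorb_or →] (0 | (0 & 1))  →  0;  E1 = ((0 | ((c ^ c) & (0 & 0))) ^ ((0 & 0) & ((0 & 0) | (0 & 0))))
4. [and_idem →] (0 & 0)  →  0;  E1 = ((0 | ((c ^ c) & (0 & 0))) ^ (0 & ((0 & 0) | (0 & 0))))
5. [and_idem →] (0 & 0)  →  0;  E1 = ((0 | ((c ^ c) & 0)) ^ (0 & ((0 & 0) | (0 & 0))))
6. [xor_self →] (c ^ c)  →  0;  E1 = ((0 | (0 & 0)) ^ (0 & ((0 & 0) | (0 & 0))))
7. [or_idem →] ((0 & 0) | (0 & 0))  →  (0 & 0);  E1 = ((0 | (0 & 0)) ^ (0 & (0 & 0)))
8. [absorb_or →] (0 | (0 & 0))  →  0;  E1 = (0 ^ (0 & (0 & 0)))
9. [and_idem →] (0 & 0)  →  0;  E1 = (0 ^ (0 & 0))
10. [and_idem →] (0 & 0)  →  0;  E1 = (0 ^ 0)
11. [xor_self ←] 0  →  (d ^ d);  E1 = ((d ^ d) ^ 0)
12. [or_idem ←] 0  →  (0 | 0);  E1 = ((d ^ d) ^ (0 | 0))
13. [and_idem ←] (0 | 0)  →  ((0 | 0) & (0 | 0));  this is E2

YES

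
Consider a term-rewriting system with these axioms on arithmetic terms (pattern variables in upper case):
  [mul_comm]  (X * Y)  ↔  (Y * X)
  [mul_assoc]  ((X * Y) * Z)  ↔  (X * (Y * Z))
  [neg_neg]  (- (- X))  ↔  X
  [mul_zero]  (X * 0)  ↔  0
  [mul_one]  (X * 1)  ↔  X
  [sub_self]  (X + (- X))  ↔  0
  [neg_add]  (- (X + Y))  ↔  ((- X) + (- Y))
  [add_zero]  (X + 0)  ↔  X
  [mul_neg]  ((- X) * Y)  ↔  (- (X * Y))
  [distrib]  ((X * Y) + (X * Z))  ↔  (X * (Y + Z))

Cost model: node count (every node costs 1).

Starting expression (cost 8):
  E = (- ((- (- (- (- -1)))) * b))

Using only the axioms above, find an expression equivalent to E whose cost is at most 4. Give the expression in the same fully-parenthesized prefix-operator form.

(1) ((- (- (- (- -1)))) * b)  =[mul_comm →]=  (b * (- (- (- (- -1)))))    ⊢ (- (b * (- (- (- (- -1))))))
(2) (- (- -1))  =[neg_neg →]=  -1    ⊢ (- (b * (- (- -1))))
(3) (- (- -1))  =[neg_neg →]=  -1    ⊢ cost 4, within 4

(- (b * -1))   [cost 4]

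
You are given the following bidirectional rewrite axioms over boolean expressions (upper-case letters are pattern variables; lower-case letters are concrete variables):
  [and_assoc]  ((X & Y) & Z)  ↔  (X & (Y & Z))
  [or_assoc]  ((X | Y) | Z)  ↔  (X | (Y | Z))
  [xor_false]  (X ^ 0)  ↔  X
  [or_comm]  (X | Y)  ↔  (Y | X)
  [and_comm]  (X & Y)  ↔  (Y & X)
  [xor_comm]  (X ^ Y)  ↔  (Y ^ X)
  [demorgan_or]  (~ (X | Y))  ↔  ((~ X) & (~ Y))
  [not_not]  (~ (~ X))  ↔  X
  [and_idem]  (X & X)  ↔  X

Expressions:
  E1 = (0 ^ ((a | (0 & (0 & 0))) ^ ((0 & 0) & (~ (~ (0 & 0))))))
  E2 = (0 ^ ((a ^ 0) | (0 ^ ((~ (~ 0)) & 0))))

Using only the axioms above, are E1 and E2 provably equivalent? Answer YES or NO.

1. [not_not →] (~ (~ (0 & 0)))  →  (0 & 0);  E1 = (0 ^ ((a | (0 & (0 & 0))) ^ ((0 & 0) & (0 & 0))))
2. [and_idem →] ((0 & 0) & (0 & 0))  →  (0 & 0);  E1 = (0 ^ ((a | (0 & (0 & 0))) ^ (0 & 0)))
3. [and_idem →] (0 & 0)  →  0;  E1 = (0 ^ ((a | (0 & (0 & 0))) ^ 0))
4. [and_idem →] (0 & 0)  →  0;  E1 = (0 ^ ((a | (0 & 0)) ^ 0))
5. [xor_comm →] (0 ^ ((a | (0 & 0)) ^ 0))  →  (((a | (0 & 0)) ^ 0) ^ 0)
6. [xor_false →] (((a | (0 & 0)) ^ 0) ^ 0)  →  ((a | (0 & 0)) ^ 0)
7. [and_idem →] (0 & 0)  →  0;  E1 = ((a | 0) ^ 0)
8. [xor_false ←] a  →  (a ^ 0);  E1 = (((a ^ 0) | 0) ^ 0)
9. [xor_false ←] 0  →  (0 ^ 0);  E1 = (((a ^ 0) | (0 ^ 0)) ^ 0)
10. [and_idem ←] 0  →  (0 & 0);  E1 = (((a ^ 0) | (0 ^ (0 & 0))) ^ 0)
11. [xor_comm →] (((a ^ 0) | (0 ^ (0 & 0))) ^ 0)  →  (0 ^ ((a ^ 0) | (0 ^ (0 & 0))))
12. [not_not ←] 0  →  (~ (~ 0));  this is E2

YES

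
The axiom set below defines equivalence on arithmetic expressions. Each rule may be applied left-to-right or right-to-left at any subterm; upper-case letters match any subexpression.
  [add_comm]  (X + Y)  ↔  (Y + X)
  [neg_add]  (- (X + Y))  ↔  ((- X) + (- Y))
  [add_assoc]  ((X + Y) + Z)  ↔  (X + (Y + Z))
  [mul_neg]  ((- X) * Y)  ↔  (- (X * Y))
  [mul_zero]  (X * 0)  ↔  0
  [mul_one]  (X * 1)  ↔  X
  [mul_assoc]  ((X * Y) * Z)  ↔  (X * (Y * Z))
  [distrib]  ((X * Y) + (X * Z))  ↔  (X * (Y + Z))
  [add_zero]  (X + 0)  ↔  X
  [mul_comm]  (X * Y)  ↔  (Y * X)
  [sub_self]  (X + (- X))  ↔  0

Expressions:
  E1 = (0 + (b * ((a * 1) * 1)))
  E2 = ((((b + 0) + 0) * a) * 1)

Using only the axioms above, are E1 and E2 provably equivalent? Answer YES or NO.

step 1: mul_one (→) rewrites (a * 1) into a, now (0 + (b * (a * 1)))
step 2: mul_one (→) rewrites (a * 1) into a, now (0 + (b * a))
step 3: add_comm (→) rewrites (0 + (b * a)) into ((b * a) + 0)
step 4: add_zero (→) rewrites ((b * a) + 0) into (b * a)
step 5: add_zero (←) rewrites b into (b + 0), now ((b + 0) * a)
step 6: mul_one (←) rewrites ((b + 0) * a) into (((b + 0) * a) * 1)
step 7: add_zero (←) rewrites (b + 0) into ((b + 0) + 0), which is E2

YES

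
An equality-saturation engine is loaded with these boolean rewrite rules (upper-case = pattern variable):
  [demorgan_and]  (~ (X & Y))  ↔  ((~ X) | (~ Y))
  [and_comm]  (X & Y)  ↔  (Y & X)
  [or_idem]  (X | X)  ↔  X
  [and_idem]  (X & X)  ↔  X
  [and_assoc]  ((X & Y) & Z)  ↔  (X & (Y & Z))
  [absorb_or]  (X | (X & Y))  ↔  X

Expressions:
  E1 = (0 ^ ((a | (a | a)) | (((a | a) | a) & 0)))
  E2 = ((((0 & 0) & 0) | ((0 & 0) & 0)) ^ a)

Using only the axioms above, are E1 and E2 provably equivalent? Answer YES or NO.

1. [or_idem →] (a | a)  →  a;  E1 = (0 ^ ((a | (a | a)) | ((a | a) & 0)))
2. [or_idem →] (a | a)  →  a;  E1 = (0 ^ ((a | a) | ((a | a) & 0)))
3. [absorb_or →] ((a | a) | ((a | a) & 0))  →  (a | a);  E1 = (0 ^ (a | a))
4. [or_idem →] (a | a)  →  a;  E1 = (0 ^ a)
5. [and_idem ←] 0  →  (0 & 0);  E1 = ((0 & 0) ^ a)
6. [and_idem ←] 0  →  (0 & 0);  E1 = (((0 & 0) & 0) ^ a)
7. [or_idem ←] ((0 & 0) & 0)  →  (((0 & 0) & 0) | ((0 & 0) & 0));  this is E2

YES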